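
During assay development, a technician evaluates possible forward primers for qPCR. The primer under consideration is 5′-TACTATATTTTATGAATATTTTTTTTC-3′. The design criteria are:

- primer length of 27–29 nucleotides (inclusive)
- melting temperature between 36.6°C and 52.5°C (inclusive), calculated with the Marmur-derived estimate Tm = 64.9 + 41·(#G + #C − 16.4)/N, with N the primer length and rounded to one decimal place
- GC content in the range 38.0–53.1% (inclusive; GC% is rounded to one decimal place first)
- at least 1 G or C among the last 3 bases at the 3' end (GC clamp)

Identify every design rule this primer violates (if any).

Fails: GC content.

Base counts: A=7, T=17, G=1, C=2 (length 27).
length: length 27 ✓
Tm: Tm = 64.9 + 41·(3 − 16.4)/27 = 44.6°C ✓
GC content: GC 3/27 = 11.1%, outside 38.0–53.1% ✗
GC clamp: 3' end TTC has 1 G/C ✓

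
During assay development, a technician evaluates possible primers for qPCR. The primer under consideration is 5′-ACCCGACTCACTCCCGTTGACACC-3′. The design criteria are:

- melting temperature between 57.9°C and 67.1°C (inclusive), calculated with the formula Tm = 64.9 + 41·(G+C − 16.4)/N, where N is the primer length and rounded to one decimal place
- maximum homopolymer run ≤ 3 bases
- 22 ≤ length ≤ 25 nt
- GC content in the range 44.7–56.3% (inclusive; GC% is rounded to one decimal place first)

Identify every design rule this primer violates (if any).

Fails: GC content.

Base counts: A=5, T=4, G=3, C=12 (length 24).
Tm: Tm = 64.9 + 41·(15 − 16.4)/24 = 62.5°C ✓
homopolymer run: longest run = 3 ✓
length: length 24 ✓
GC content: GC 15/24 = 62.5%, outside 44.7–56.3% ✗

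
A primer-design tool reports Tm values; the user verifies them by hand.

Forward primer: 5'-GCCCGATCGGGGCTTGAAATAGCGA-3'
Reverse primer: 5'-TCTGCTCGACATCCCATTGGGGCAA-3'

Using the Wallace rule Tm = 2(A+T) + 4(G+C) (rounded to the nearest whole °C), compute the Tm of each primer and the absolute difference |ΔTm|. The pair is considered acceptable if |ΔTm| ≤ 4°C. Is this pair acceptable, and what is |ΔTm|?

|ΔTm| = 2°C; the pair is acceptable.

Forward: A=6 T=4 G=9 C=6 → Tm = 2·10 + 4·15 = 80°C.
Reverse: A=5 T=6 G=6 C=8 → Tm = 2·11 + 4·14 = 78°C.
|ΔTm| = |80 − 78| = 2°C, ≤ 4°C.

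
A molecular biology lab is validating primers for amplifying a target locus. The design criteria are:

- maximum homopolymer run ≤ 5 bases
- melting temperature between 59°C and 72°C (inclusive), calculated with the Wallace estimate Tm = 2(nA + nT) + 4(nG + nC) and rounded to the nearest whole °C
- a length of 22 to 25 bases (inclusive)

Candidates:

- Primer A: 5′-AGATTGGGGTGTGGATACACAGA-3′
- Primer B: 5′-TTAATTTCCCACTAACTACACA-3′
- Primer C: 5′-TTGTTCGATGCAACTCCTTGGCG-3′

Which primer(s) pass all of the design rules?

Primer A (23 nt, A=7 T=5 G=9 C=2): longest run = 4 ✓; Tm = 2·12 + 4·11 = 68°C ✓; length 23 ✓ — passes.
Primer B (22 nt, A=8 T=7 G=0 C=7): longest run = 3 ✓; Tm = 2·15 + 4·7 = 58°C, outside 59–72°C ✗; length 22 ✓ — fails.
Primer C (23 nt, A=3 T=8 G=6 C=6): longest run = 2 ✓; Tm = 2·11 + 4·12 = 70°C ✓; length 23 ✓ — passes.

Primer A and Primer C.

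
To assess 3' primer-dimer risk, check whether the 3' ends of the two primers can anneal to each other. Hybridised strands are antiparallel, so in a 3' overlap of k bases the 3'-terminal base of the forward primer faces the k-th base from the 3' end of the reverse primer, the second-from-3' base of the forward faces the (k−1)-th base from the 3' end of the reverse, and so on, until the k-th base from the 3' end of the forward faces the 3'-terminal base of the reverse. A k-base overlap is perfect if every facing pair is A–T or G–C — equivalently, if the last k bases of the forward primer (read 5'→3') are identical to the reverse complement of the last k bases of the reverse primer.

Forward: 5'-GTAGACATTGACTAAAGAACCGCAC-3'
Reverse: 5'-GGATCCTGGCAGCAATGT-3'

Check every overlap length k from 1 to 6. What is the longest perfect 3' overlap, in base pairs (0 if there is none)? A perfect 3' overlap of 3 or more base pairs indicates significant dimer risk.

Last 6 bases (5'→3') — forward …CCGCAC, reverse …CAATGT.
Reverse complement of the reverse primer's last 6 bases: ACATTG; its first k bases are the reverse complement of the reverse primer's last k bases, so a perfect k-base overlap needs the forward primer's last k bases to equal them.
Comparing (forward last k vs required): k=1: C vs A ✗; k=2: AC vs AC ✓; k=3: CAC vs ACA ✗; k=4: GCAC vs ACAT ✗; k=5: CGCAC vs ACATT ✗; k=6: CCGCAC vs ACATTG ✗.
Only k = 2 is perfect, so the longest perfect 3' overlap is 2.

Longest perfect overlap: 2 complementary base pairs; below the dimer-risk threshold (threshold 3).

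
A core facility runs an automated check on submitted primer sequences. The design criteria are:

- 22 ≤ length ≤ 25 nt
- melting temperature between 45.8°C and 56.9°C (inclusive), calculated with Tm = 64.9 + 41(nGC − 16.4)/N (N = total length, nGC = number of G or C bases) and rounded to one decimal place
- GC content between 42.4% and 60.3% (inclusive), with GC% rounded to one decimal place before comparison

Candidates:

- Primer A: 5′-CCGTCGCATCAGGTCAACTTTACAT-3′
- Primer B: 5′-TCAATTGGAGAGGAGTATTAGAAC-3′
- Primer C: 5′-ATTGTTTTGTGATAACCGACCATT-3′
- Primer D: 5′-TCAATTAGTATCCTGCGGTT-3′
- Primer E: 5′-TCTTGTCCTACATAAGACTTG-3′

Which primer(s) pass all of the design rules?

None of the candidates satisfy all criteria.

Primer A (25 nt, A=6 T=7 G=4 C=8): length 25 ✓; Tm = 64.9 + 41·(12 − 16.4)/25 = 57.7°C, outside 45.8–56.9°C ✗; GC 12/25 = 48.0% ✓ — fails.
Primer B (24 nt, A=9 T=6 G=7 C=2): length 24 ✓; Tm = 64.9 + 41·(9 − 16.4)/24 = 52.3°C ✓; GC 9/24 = 37.5%, outside 42.4–60.3% ✗ — fails.
Primer C (24 nt, A=6 T=10 G=4 C=4): length 24 ✓; Tm = 64.9 + 41·(8 − 16.4)/24 = 50.6°C ✓; GC 8/24 = 33.3%, outside 42.4–60.3% ✗ — fails.
Primer D (20 nt, A=4 T=8 G=4 C=4): length 20, outside 22–25 ✗; Tm = 64.9 + 41·(8 − 16.4)/20 = 47.7°C ✓; GC 8/20 = 40.0%, outside 42.4–60.3% ✗ — fails.
Primer E (21 nt, A=5 T=8 G=3 C=5): length 21, outside 22–25 ✗; Tm = 64.9 + 41·(8 − 16.4)/21 = 48.5°C ✓; GC 8/21 = 38.1%, outside 42.4–60.3% ✗ — fails.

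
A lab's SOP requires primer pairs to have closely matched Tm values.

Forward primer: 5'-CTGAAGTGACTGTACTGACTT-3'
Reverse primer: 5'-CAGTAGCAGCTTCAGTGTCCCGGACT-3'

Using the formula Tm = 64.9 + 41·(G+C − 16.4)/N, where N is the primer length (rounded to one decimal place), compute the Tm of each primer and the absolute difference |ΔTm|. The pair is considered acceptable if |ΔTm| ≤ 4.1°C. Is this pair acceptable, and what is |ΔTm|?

Forward: G+C = 9, N = 21 → Tm = 64.9 + 41·(9 − 16.4)/21 = 50.5°C.
Reverse: G+C = 15, N = 26 → Tm = 64.9 + 41·(15 − 16.4)/26 = 62.7°C.
|ΔTm| = |50.5 − 62.7| = 12.2°C, > 4.1°C.

|ΔTm| = 12.2°C; the pair is not acceptable.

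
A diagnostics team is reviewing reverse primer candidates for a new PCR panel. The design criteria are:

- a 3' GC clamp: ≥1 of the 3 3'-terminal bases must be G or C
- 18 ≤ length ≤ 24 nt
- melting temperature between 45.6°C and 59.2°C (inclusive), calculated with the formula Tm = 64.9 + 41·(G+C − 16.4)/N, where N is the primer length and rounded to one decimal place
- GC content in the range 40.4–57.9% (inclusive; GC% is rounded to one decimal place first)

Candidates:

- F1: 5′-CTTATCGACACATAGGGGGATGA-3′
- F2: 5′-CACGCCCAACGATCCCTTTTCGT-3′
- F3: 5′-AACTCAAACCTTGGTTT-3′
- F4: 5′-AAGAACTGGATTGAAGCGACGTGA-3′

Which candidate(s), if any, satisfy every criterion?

F1 (23 nt, A=7 T=5 G=7 C=4): 3' end TGA has 1 G/C ✓; length 23 ✓; Tm = 64.9 + 41·(11 − 16.4)/23 = 55.3°C ✓; GC 11/23 = 47.8% ✓ — passes.
F2 (23 nt, A=4 T=6 G=3 C=10): 3' end CGT has 2 G/C ✓; length 23 ✓; Tm = 64.9 + 41·(13 − 16.4)/23 = 58.8°C ✓; GC 13/23 = 56.5% ✓ — passes.
F3 (17 nt, A=5 T=6 G=2 C=4): 3' end TTT has 0 G/C, need ≥1 ✗; length 17, outside 18–24 ✗; Tm = 64.9 + 41·(6 − 16.4)/17 = 39.8°C, outside 45.6–59.2°C ✗; GC 6/17 = 35.3%, outside 40.4–57.9% ✗ — fails.
F4 (24 nt, A=9 T=4 G=8 C=3): 3' end TGA has 1 G/C ✓; length 24 ✓; Tm = 64.9 + 41·(11 − 16.4)/24 = 55.7°C ✓; GC 11/24 = 45.8% ✓ — passes.

F1, F2 and F4.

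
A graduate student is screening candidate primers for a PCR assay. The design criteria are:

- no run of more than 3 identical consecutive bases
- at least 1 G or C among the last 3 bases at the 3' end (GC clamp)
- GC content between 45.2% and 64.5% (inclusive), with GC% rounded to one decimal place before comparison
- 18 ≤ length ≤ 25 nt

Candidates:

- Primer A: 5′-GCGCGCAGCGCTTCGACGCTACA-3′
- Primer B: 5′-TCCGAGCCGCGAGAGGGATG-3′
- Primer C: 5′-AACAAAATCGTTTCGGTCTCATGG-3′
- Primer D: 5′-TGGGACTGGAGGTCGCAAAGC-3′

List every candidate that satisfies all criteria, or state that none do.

Primer A (23 nt, A=4 T=3 G=7 C=9): longest run = 2 ✓; 3' end ACA has 1 G/C ✓; GC 16/23 = 69.6%, outside 45.2–64.5% ✗; length 23 ✓ — fails.
Primer B (20 nt, A=4 T=2 G=9 C=5): longest run = 3 ✓; 3' end ATG has 1 G/C ✓; GC 14/20 = 70.0%, outside 45.2–64.5% ✗; length 20 ✓ — fails.
Primer C (24 nt, A=7 T=7 G=5 C=5): longest run = 4, exceeds 3 ✗; 3' end TGG has 2 G/C ✓; GC 10/24 = 41.7%, outside 45.2–64.5% ✗; length 24 ✓ — fails.
Primer D (21 nt, A=5 T=3 G=9 C=4): longest run = 3 ✓; 3' end AGC has 2 G/C ✓; GC 13/21 = 61.9% ✓; length 21 ✓ — passes.

Primer D only.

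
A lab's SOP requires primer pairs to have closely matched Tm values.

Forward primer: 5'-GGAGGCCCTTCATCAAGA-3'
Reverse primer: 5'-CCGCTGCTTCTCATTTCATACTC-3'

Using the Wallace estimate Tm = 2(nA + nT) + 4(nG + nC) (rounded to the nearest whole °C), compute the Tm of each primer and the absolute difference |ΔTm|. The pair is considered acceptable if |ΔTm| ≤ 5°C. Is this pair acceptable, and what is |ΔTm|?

Forward: A=5 T=3 G=5 C=5 → Tm = 2·8 + 4·10 = 56°C.
Reverse: A=3 T=9 G=2 C=9 → Tm = 2·12 + 4·11 = 68°C.
|ΔTm| = |56 − 68| = 12°C, > 5°C.

|ΔTm| = 12°C; the pair is not acceptable.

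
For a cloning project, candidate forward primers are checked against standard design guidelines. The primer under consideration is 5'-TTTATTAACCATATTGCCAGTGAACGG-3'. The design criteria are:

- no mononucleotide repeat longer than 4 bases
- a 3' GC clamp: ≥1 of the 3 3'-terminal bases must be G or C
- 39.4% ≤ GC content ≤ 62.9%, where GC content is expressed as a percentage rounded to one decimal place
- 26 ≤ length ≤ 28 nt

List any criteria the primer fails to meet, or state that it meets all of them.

Base counts: A=8, T=9, G=5, C=5 (length 27).
homopolymer run: longest run = 3 ✓
GC clamp: 3' end CGG has 3 G/C ✓
GC content: GC 10/27 = 37.0%, outside 39.4–62.9% ✗
length: length 27 ✓

Fails: GC content.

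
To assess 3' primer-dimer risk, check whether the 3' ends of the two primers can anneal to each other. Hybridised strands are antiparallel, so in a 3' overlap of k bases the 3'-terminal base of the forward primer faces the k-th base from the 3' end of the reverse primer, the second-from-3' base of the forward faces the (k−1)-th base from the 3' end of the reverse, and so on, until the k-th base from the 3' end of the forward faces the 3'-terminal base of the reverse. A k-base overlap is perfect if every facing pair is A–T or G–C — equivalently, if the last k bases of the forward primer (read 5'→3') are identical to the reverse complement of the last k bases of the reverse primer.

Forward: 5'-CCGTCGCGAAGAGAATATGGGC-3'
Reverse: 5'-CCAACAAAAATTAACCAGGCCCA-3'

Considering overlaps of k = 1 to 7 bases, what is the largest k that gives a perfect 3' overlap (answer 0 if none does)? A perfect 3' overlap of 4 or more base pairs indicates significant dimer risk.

Longest perfect overlap: 5 complementary base pairs; significant dimer risk (threshold 4).

Last 7 bases (5'→3') — forward …TATGGGC, reverse …AGGCCCA.
Reverse complement of the reverse primer's last 7 bases: TGGGCCT; its first k bases are the reverse complement of the reverse primer's last k bases, so a perfect k-base overlap needs the forward primer's last k bases to equal them.
Comparing (forward last k vs required): k=1: C vs T ✗; k=2: GC vs TG ✗; k=3: GGC vs TGG ✗; k=4: GGGC vs TGGG ✗; k=5: TGGGC vs TGGGC ✓; k=6: ATGGGC vs TGGGCC ✗; k=7: TATGGGC vs TGGGCCT ✗.
Only k = 5 is perfect, so the longest perfect 3' overlap is 5.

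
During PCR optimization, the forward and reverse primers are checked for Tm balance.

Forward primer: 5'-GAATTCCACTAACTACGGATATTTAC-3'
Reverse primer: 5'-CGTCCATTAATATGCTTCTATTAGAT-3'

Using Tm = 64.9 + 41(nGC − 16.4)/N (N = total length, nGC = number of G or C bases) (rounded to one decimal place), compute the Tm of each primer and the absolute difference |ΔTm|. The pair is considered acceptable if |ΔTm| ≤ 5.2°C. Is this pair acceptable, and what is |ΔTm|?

|ΔTm| = 1.5°C; the pair is acceptable.

Forward: G+C = 9, N = 26 → Tm = 64.9 + 41·(9 − 16.4)/26 = 53.2°C.
Reverse: G+C = 8, N = 26 → Tm = 64.9 + 41·(8 − 16.4)/26 = 51.7°C.
|ΔTm| = |53.2 − 51.7| = 1.5°C, ≤ 5.2°C.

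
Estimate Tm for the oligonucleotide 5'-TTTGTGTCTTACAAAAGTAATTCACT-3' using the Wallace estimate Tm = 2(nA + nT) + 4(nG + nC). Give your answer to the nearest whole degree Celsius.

66°C

Base counts: A=8, T=11, G=3, C=4 (length 26).
Tm = 2·(8+11) + 4·(3+4) = 2·19 + 4·7 = 38 + 28 = 66°C.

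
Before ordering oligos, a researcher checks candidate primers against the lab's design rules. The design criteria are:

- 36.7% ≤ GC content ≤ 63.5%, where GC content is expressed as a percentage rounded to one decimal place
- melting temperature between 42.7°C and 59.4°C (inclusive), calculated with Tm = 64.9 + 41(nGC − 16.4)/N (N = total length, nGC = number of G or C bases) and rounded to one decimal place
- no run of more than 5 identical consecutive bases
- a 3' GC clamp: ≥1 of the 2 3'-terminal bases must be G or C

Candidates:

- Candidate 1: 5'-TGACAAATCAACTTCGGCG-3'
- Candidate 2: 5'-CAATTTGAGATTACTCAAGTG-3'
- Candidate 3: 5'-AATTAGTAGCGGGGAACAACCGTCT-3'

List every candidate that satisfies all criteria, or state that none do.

Candidate 1 (19 nt, A=6 T=4 G=4 C=5): GC 9/19 = 47.4% ✓; Tm = 64.9 + 41·(9 − 16.4)/19 = 48.9°C ✓; longest run = 3 ✓; 3' end CG has 2 G/C ✓ — passes.
Candidate 2 (21 nt, A=7 T=7 G=4 C=3): GC 7/21 = 33.3%, outside 36.7–63.5% ✗; Tm = 64.9 + 41·(7 − 16.4)/21 = 46.5°C ✓; longest run = 3 ✓; 3' end TG has 1 G/C ✓ — fails.
Candidate 3 (25 nt, A=8 T=5 G=7 C=5): GC 12/25 = 48.0% ✓; Tm = 64.9 + 41·(12 − 16.4)/25 = 57.7°C ✓; longest run = 4 ✓; 3' end CT has 1 G/C ✓ — passes.

Candidate 1 and Candidate 3.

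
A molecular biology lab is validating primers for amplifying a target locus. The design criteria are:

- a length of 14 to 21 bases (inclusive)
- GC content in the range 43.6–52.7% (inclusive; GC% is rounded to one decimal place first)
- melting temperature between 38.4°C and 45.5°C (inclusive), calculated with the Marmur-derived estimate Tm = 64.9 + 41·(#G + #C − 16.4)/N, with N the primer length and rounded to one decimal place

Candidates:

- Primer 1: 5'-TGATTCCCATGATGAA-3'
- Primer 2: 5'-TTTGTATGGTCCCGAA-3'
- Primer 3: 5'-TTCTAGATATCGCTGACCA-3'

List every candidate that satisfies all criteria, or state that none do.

Primer 1 (16 nt, A=5 T=5 G=3 C=3): length 16 ✓; GC 6/16 = 37.5%, outside 43.6–52.7% ✗; Tm = 64.9 + 41·(6 − 16.4)/16 = 38.3°C, outside 38.4–45.5°C ✗ — fails.
Primer 2 (16 nt, A=3 T=6 G=4 C=3): length 16 ✓; GC 7/16 = 43.8% ✓; Tm = 64.9 + 41·(7 − 16.4)/16 = 40.8°C ✓ — passes.
Primer 3 (19 nt, A=5 T=6 G=3 C=5): length 19 ✓; GC 8/19 = 42.1%, outside 43.6–52.7% ✗; Tm = 64.9 + 41·(8 − 16.4)/19 = 46.8°C, outside 38.4–45.5°C ✗ — fails.

Primer 2 only.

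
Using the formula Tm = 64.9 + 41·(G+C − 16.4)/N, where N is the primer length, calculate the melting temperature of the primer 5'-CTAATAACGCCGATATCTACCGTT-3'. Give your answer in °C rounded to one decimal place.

Base counts: A=7, T=7, G=3, C=7; G+C = 10, N = 24.
Tm = 64.9 + 41·(10 − 16.4)/24 = 64.9 + -262.40/24 = 54.0°C.

54.0°C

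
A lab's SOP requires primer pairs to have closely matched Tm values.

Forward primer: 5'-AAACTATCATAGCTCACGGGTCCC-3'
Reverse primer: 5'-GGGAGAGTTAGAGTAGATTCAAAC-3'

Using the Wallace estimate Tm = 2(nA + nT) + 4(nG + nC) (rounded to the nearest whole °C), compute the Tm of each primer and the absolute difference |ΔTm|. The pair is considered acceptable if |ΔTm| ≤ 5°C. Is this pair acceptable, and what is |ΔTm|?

Forward: A=7 T=5 G=4 C=8 → Tm = 2·12 + 4·12 = 72°C.
Reverse: A=9 T=5 G=8 C=2 → Tm = 2·14 + 4·10 = 68°C.
|ΔTm| = |72 − 68| = 4°C, ≤ 5°C.

|ΔTm| = 4°C; the pair is acceptable.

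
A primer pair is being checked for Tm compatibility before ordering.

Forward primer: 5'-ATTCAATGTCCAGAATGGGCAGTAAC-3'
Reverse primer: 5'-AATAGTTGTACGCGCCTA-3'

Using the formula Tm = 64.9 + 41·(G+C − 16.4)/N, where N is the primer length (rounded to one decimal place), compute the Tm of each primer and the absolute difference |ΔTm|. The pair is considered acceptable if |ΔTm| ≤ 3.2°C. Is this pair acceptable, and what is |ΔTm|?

Forward: G+C = 11, N = 26 → Tm = 64.9 + 41·(11 − 16.4)/26 = 56.4°C.
Reverse: G+C = 8, N = 18 → Tm = 64.9 + 41·(8 − 16.4)/18 = 45.8°C.
|ΔTm| = |56.4 − 45.8| = 10.6°C, > 3.2°C.

|ΔTm| = 10.6°C; the pair is not acceptable.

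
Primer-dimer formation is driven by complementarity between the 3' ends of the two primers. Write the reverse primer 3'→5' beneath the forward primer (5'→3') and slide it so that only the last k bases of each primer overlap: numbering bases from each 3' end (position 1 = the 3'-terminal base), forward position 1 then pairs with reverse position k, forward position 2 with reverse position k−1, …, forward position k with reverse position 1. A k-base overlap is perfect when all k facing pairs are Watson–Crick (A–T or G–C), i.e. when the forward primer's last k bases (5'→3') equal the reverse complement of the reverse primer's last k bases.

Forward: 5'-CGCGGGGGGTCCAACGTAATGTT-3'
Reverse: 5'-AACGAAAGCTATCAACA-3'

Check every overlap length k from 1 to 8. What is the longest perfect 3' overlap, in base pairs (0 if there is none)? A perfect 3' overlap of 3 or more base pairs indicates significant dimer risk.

Longest perfect overlap: 4 complementary base pairs; significant dimer risk (threshold 3).

Last 8 bases (5'→3') — forward …GTAATGTT, reverse …TATCAACA.
Reverse complement of the reverse primer's last 8 bases: TGTTGATA; its first k bases are the reverse complement of the reverse primer's last k bases, so a perfect k-base overlap needs the forward primer's last k bases to equal them.
Comparing (forward last k vs required): k=1: T vs T ✓; k=2: TT vs TG ✗; k=3: GTT vs TGT ✗; k=4: TGTT vs TGTT ✓; k=5: ATGTT vs TGTTG ✗; k=6: AATGTT vs TGTTGA ✗; k=7: TAATGTT vs TGTTGAT ✗; k=8: GTAATGTT vs TGTTGATA ✗.
Perfect overlaps at k = 1, 4; the largest is 4.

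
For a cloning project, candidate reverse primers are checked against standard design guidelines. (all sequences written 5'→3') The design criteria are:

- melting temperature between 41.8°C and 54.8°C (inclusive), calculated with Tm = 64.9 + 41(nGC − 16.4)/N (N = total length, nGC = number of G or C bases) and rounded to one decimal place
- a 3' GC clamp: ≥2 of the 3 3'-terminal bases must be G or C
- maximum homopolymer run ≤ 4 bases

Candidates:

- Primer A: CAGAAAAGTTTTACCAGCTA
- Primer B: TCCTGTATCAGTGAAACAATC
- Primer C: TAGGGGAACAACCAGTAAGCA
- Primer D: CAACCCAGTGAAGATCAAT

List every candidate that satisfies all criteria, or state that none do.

Primer C only.

Primer A (20 nt, A=8 T=5 G=3 C=4): Tm = 64.9 + 41·(7 − 16.4)/20 = 45.6°C ✓; 3' end CTA has 1 G/C, need ≥2 ✗; longest run = 4 ✓ — fails.
Primer B (21 nt, A=7 T=6 G=3 C=5): Tm = 64.9 + 41·(8 − 16.4)/21 = 48.5°C ✓; 3' end ATC has 1 G/C, need ≥2 ✗; longest run = 3 ✓ — fails.
Primer C (21 nt, A=9 T=2 G=6 C=4): Tm = 64.9 + 41·(10 − 16.4)/21 = 52.4°C ✓; 3' end GCA has 2 G/C ✓; longest run = 4 ✓ — passes.
Primer D (19 nt, A=8 T=3 G=3 C=5): Tm = 64.9 + 41·(8 − 16.4)/19 = 46.8°C ✓; 3' end AAT has 0 G/C, need ≥2 ✗; longest run = 3 ✓ — fails.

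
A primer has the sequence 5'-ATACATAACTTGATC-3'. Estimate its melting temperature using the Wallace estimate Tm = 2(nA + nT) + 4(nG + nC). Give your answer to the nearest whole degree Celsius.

38°C

Base counts: A=6, T=5, G=1, C=3 (length 15).
Tm = 2·(6+5) + 4·(1+3) = 2·11 + 4·4 = 22 + 16 = 38°C.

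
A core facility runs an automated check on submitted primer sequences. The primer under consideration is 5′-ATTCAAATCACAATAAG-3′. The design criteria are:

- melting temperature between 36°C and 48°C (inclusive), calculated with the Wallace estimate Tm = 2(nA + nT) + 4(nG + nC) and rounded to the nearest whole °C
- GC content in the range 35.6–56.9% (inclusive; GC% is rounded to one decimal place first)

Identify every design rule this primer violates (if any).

Fails: GC content.

Base counts: A=9, T=4, G=1, C=3 (length 17).
Tm: Tm = 2·13 + 4·4 = 42°C ✓
GC content: GC 4/17 = 23.5%, outside 35.6–56.9% ✗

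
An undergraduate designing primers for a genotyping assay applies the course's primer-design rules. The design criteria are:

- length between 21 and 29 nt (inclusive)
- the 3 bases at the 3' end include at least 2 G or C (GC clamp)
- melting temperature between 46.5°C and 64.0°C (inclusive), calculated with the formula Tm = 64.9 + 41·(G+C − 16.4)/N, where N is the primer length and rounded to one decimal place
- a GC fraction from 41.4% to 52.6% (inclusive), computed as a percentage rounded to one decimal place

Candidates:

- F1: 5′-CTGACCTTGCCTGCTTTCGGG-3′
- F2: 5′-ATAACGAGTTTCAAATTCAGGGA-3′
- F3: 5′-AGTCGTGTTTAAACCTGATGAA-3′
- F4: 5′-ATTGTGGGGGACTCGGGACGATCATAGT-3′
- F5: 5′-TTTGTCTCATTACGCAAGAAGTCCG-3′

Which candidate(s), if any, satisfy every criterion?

F1 (21 nt, A=1 T=7 G=6 C=7): length 21 ✓; 3' end GGG has 3 G/C ✓; Tm = 64.9 + 41·(13 − 16.4)/21 = 58.3°C ✓; GC 13/21 = 61.9%, outside 41.4–52.6% ✗ — fails.
F2 (23 nt, A=9 T=6 G=5 C=3): length 23 ✓; 3' end GGA has 2 G/C ✓; Tm = 64.9 + 41·(8 − 16.4)/23 = 49.9°C ✓; GC 8/23 = 34.8%, outside 41.4–52.6% ✗ — fails.
F3 (22 nt, A=7 T=7 G=5 C=3): length 22 ✓; 3' end GAA has 1 G/C, need ≥2 ✗; Tm = 64.9 + 41·(8 − 16.4)/22 = 49.2°C ✓; GC 8/22 = 36.4%, outside 41.4–52.6% ✗ — fails.
F4 (28 nt, A=6 T=7 G=11 C=4): length 28 ✓; 3' end AGT has 1 G/C, need ≥2 ✗; Tm = 64.9 + 41·(15 − 16.4)/28 = 62.9°C ✓; GC 15/28 = 53.6%, outside 41.4–52.6% ✗ — fails.
F5 (25 nt, A=6 T=8 G=5 C=6): length 25 ✓; 3' end CCG has 3 G/C ✓; Tm = 64.9 + 41·(11 − 16.4)/25 = 56.0°C ✓; GC 11/25 = 44.0% ✓ — passes.

F5 only.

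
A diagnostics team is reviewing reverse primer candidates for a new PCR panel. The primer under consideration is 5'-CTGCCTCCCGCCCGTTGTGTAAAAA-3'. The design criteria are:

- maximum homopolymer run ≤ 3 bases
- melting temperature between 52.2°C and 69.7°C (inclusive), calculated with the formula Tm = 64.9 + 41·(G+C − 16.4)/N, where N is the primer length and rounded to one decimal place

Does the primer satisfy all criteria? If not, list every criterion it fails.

Base counts: A=5, T=6, G=5, C=9 (length 25).
homopolymer run: longest run = 5, exceeds 3 ✗
Tm: Tm = 64.9 + 41·(14 − 16.4)/25 = 61.0°C ✓

Fails: homopolymer run.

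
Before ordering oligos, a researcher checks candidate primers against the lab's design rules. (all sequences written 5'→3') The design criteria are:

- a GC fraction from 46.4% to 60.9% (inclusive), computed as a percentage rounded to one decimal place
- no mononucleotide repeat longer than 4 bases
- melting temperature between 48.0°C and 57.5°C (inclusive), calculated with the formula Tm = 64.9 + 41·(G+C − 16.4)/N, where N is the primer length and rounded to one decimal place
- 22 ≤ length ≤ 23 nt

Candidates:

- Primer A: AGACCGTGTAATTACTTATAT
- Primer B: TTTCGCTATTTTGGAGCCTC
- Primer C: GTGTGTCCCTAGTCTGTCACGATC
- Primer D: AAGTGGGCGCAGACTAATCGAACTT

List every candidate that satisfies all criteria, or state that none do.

None of the candidates satisfy all criteria.

Primer A (21 nt, A=7 T=8 G=3 C=3): GC 6/21 = 28.6%, outside 46.4–60.9% ✗; longest run = 2 ✓; Tm = 64.9 + 41·(6 − 16.4)/21 = 44.6°C, outside 48.0–57.5°C ✗; length 21, outside 22–23 ✗ — fails.
Primer B (20 nt, A=2 T=9 G=4 C=5): GC 9/20 = 45.0%, outside 46.4–60.9% ✗; longest run = 4 ✓; Tm = 64.9 + 41·(9 − 16.4)/20 = 49.7°C ✓; length 20, outside 22–23 ✗ — fails.
Primer C (24 nt, A=3 T=8 G=6 C=7): GC 13/24 = 54.2% ✓; longest run = 3 ✓; Tm = 64.9 + 41·(13 − 16.4)/24 = 59.1°C, outside 48.0–57.5°C ✗; length 24, outside 22–23 ✗ — fails.
Primer D (25 nt, A=8 T=5 G=7 C=5): GC 12/25 = 48.0% ✓; longest run = 3 ✓; Tm = 64.9 + 41·(12 − 16.4)/25 = 57.7°C, outside 48.0–57.5°C ✗; length 25, outside 22–23 ✗ — fails.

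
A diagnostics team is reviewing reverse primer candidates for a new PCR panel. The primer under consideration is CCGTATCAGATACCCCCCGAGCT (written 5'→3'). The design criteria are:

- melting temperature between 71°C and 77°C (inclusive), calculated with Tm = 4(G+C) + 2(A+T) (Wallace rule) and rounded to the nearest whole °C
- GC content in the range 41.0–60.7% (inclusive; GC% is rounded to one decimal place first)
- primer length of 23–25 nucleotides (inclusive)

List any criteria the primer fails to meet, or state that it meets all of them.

Base counts: A=5, T=4, G=4, C=10 (length 23).
Tm: Tm = 2·9 + 4·14 = 74°C ✓
GC content: GC 14/23 = 60.9%, outside 41.0–60.7% ✗
length: length 23 ✓

Fails: GC content.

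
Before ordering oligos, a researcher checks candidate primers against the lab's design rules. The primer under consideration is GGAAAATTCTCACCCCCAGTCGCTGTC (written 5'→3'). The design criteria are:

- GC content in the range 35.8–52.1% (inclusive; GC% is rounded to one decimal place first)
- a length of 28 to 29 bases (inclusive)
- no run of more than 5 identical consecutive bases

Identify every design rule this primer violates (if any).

Base counts: A=6, T=6, G=5, C=10 (length 27).
GC content: GC 15/27 = 55.6%, outside 35.8–52.1% ✗
length: length 27, outside 28–29 ✗
homopolymer run: longest run = 5 ✓

Fails: GC content, length.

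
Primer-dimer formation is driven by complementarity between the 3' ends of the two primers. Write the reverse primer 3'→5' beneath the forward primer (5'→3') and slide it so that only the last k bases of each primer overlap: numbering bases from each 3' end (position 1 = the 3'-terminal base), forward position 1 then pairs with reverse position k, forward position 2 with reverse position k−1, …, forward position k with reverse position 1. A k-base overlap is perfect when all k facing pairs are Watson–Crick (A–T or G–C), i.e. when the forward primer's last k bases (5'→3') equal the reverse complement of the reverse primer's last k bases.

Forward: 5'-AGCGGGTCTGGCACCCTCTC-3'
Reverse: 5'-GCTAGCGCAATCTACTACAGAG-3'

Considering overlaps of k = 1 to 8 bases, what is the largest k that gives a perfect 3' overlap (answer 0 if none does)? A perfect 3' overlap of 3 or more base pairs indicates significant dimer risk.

Longest perfect overlap: 3 complementary base pairs; significant dimer risk (threshold 3).

Last 8 bases (5'→3') — forward …ACCCTCTC, reverse …CTACAGAG.
Reverse complement of the reverse primer's last 8 bases: CTCTGTAG; its first k bases are the reverse complement of the reverse primer's last k bases, so a perfect k-base overlap needs the forward primer's last k bases to equal them.
Comparing (forward last k vs required): k=1: C vs C ✓; k=2: TC vs CT ✗; k=3: CTC vs CTC ✓; k=4: TCTC vs CTCT ✗; k=5: CTCTC vs CTCTG ✗; k=6: CCTCTC vs CTCTGT ✗; k=7: CCCTCTC vs CTCTGTA ✗; k=8: ACCCTCTC vs CTCTGTAG ✗.
Perfect overlaps at k = 1, 3; the largest is 3.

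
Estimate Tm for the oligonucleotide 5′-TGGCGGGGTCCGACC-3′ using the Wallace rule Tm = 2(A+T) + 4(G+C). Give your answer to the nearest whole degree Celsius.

54°C

Base counts: A=1, T=2, G=7, C=5 (length 15).
Tm = 2·(1+2) + 4·(7+5) = 2·3 + 4·12 = 6 + 48 = 54°C.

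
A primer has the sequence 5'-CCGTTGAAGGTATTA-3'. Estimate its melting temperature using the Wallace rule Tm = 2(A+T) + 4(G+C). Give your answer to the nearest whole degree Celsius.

42°C

Base counts: A=4, T=5, G=4, C=2 (length 15).
Tm = 2·(4+5) + 4·(4+2) = 2·9 + 4·6 = 18 + 24 = 42°C.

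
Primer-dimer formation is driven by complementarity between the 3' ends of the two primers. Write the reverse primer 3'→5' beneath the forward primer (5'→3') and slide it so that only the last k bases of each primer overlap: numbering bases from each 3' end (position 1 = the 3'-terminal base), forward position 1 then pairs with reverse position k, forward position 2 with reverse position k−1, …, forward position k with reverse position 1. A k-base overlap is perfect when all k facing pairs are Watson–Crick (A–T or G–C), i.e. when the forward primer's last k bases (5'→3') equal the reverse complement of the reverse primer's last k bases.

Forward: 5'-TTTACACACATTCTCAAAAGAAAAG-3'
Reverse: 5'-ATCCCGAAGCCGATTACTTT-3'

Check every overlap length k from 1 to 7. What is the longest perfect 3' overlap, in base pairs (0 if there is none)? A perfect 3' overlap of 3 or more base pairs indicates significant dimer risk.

Last 7 bases (5'→3') — forward …AGAAAAG, reverse …TTACTTT.
Reverse complement of the reverse primer's last 7 bases: AAAGTAA; its first k bases are the reverse complement of the reverse primer's last k bases, so a perfect k-base overlap needs the forward primer's last k bases to equal them.
Comparing (forward last k vs required): k=1: G vs A ✗; k=2: AG vs AA ✗; k=3: AAG vs AAA ✗; k=4: AAAG vs AAAG ✓; k=5: AAAAG vs AAAGT ✗; k=6: GAAAAG vs AAAGTA ✗; k=7: AGAAAAG vs AAAGTAA ✗.
Only k = 4 is perfect, so the longest perfect 3' overlap is 4.

Longest perfect overlap: 4 complementary base pairs; significant dimer risk (threshold 3).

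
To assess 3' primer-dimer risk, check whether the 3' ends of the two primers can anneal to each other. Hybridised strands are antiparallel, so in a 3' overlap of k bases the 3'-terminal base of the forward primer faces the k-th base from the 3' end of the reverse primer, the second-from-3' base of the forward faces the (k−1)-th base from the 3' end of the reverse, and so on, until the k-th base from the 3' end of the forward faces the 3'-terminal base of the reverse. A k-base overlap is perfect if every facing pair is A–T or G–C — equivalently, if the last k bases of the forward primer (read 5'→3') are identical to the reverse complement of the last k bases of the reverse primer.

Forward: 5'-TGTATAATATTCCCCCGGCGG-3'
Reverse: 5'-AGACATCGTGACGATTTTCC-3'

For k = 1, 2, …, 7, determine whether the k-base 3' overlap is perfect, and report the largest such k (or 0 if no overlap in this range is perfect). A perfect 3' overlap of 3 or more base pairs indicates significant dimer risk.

Last 7 bases (5'→3') — forward …CCGGCGG, reverse …ATTTTCC.
Reverse complement of the reverse primer's last 7 bases: GGAAAAT; its first k bases are the reverse complement of the reverse primer's last k bases, so a perfect k-base overlap needs the forward primer's last k bases to equal them.
Comparing (forward last k vs required): k=1: G vs G ✓; k=2: GG vs GG ✓; k=3: CGG vs GGA ✗; k=4: GCGG vs GGAA ✗; k=5: GGCGG vs GGAAA ✗; k=6: CGGCGG vs GGAAAA ✗; k=7: CCGGCGG vs GGAAAAT ✗.
Perfect overlaps at k = 1, 2; the largest is 2.

Longest perfect overlap: 2 complementary base pairs; below the dimer-risk threshold (threshold 3).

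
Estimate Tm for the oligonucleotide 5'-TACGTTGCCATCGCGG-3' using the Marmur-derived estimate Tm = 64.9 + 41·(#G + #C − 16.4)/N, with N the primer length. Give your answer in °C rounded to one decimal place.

Base counts: A=2, T=4, G=5, C=5; G+C = 10, N = 16.
Tm = 64.9 + 41·(10 − 16.4)/16 = 64.9 + -262.40/16 = 48.5°C.

48.5°C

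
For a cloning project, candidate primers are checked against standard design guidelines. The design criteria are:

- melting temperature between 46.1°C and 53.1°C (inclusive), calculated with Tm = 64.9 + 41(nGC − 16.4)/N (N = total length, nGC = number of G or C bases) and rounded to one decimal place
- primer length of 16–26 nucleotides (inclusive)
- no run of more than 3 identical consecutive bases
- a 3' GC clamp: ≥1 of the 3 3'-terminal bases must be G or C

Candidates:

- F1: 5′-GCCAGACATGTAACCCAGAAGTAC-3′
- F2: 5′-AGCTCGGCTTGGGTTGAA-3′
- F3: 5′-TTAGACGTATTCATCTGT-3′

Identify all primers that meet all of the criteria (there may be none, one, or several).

F1 (24 nt, A=9 T=3 G=5 C=7): Tm = 64.9 + 41·(12 − 16.4)/24 = 57.4°C, outside 46.1–53.1°C ✗; length 24 ✓; longest run = 3 ✓; 3' end TAC has 1 G/C ✓ — fails.
F2 (18 nt, A=3 T=5 G=7 C=3): Tm = 64.9 + 41·(10 − 16.4)/18 = 50.3°C ✓; length 18 ✓; longest run = 3 ✓; 3' end GAA has 1 G/C ✓ — passes.
F3 (18 nt, A=4 T=8 G=3 C=3): Tm = 64.9 + 41·(6 − 16.4)/18 = 41.2°C, outside 46.1–53.1°C ✗; length 18 ✓; longest run = 2 ✓; 3' end TGT has 1 G/C ✓ — fails.

F2 only.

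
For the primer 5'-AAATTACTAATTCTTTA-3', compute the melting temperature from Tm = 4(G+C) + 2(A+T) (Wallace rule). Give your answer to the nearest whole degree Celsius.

38°C

Base counts: A=7, T=8, G=0, C=2 (length 17).
Tm = 2·(7+8) + 4·(0+2) = 2·15 + 4·2 = 30 + 8 = 38°C.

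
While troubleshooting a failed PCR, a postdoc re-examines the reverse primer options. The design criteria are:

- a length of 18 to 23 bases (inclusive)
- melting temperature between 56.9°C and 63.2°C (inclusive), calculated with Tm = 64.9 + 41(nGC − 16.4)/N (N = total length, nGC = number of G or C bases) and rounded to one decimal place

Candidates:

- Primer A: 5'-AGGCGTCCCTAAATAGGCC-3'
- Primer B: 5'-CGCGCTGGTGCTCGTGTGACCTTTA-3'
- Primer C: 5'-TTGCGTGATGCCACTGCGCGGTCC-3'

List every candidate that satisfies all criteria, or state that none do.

None of the candidates satisfy all criteria.

Primer A (19 nt, A=5 T=3 G=5 C=6): length 19 ✓; Tm = 64.9 + 41·(11 − 16.4)/19 = 53.2°C, outside 56.9–63.2°C ✗ — fails.
Primer B (25 nt, A=2 T=8 G=8 C=7): length 25, outside 18–23 ✗; Tm = 64.9 + 41·(15 − 16.4)/25 = 62.6°C ✓ — fails.
Primer C (24 nt, A=2 T=6 G=8 C=8): length 24, outside 18–23 ✗; Tm = 64.9 + 41·(16 − 16.4)/24 = 64.2°C, outside 56.9–63.2°C ✗ — fails.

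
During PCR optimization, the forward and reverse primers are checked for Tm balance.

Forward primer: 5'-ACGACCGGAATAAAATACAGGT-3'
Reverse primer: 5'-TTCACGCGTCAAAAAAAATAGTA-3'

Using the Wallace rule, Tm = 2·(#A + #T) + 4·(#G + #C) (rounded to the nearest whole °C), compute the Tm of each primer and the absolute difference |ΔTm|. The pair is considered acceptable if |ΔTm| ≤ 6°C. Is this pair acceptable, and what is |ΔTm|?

Forward: A=10 T=3 G=5 C=4 → Tm = 2·13 + 4·9 = 62°C.
Reverse: A=11 T=5 G=3 C=4 → Tm = 2·16 + 4·7 = 60°C.
|ΔTm| = |62 − 60| = 2°C, ≤ 6°C.

|ΔTm| = 2°C; the pair is acceptable.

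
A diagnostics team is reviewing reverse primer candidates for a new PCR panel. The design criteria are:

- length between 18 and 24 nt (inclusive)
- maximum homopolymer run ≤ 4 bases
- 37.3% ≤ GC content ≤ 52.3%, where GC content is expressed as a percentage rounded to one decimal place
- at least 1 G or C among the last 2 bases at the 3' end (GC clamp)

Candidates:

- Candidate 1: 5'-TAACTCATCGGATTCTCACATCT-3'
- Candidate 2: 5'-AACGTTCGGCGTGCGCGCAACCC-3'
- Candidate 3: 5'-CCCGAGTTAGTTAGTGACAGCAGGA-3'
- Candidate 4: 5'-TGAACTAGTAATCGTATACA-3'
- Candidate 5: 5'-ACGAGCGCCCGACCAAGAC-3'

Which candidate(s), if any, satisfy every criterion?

Candidate 1 (23 nt, A=6 T=8 G=2 C=7): length 23 ✓; longest run = 2 ✓; GC 9/23 = 39.1% ✓; 3' end CT has 1 G/C ✓ — passes.
Candidate 2 (23 nt, A=4 T=3 G=7 C=9): length 23 ✓; longest run = 3 ✓; GC 16/23 = 69.6%, outside 37.3–52.3% ✗; 3' end CC has 2 G/C ✓ — fails.
Candidate 3 (25 nt, A=7 T=5 G=8 C=5): length 25, outside 18–24 ✗; longest run = 3 ✓; GC 13/25 = 52.0% ✓; 3' end GA has 1 G/C ✓ — fails.
Candidate 4 (20 nt, A=8 T=6 G=3 C=3): length 20 ✓; longest run = 2 ✓; GC 6/20 = 30.0%, outside 37.3–52.3% ✗; 3' end CA has 1 G/C ✓ — fails.
Candidate 5 (19 nt, A=6 T=0 G=5 C=8): length 19 ✓; longest run = 3 ✓; GC 13/19 = 68.4%, outside 37.3–52.3% ✗; 3' end AC has 1 G/C ✓ — fails.

Candidate 1 only.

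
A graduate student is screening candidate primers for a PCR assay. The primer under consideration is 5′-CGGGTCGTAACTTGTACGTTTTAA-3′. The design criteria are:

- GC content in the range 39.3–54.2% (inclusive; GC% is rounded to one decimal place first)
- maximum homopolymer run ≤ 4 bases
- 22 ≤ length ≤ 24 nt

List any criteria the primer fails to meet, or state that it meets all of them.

Meets all criteria.

Base counts: A=5, T=9, G=6, C=4 (length 24).
GC content: GC 10/24 = 41.7% ✓
homopolymer run: longest run = 4 ✓
length: length 24 ✓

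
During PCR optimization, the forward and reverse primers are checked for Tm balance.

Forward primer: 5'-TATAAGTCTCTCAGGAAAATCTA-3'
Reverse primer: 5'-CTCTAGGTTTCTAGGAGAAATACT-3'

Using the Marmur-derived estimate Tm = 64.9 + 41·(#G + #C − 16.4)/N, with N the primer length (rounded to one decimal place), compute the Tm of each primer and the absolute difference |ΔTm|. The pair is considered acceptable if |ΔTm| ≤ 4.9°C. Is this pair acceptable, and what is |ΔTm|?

Forward: G+C = 7, N = 23 → Tm = 64.9 + 41·(7 − 16.4)/23 = 48.1°C.
Reverse: G+C = 9, N = 24 → Tm = 64.9 + 41·(9 − 16.4)/24 = 52.3°C.
|ΔTm| = |48.1 − 52.3| = 4.2°C, ≤ 4.9°C.

|ΔTm| = 4.2°C; the pair is acceptable.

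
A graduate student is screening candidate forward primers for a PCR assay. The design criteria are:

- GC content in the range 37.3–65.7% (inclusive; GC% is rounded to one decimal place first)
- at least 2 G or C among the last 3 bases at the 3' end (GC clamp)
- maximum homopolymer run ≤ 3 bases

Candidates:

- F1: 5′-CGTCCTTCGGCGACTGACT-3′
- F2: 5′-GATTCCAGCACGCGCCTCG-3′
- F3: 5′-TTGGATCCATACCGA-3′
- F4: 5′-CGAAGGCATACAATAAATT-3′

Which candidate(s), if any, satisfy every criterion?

F3 only.

F1 (19 nt, A=2 T=5 G=5 C=7): GC 12/19 = 63.2% ✓; 3' end ACT has 1 G/C, need ≥2 ✗; longest run = 2 ✓ — fails.
F2 (19 nt, A=3 T=3 G=5 C=8): GC 13/19 = 68.4%, outside 37.3–65.7% ✗; 3' end TCG has 2 G/C ✓; longest run = 2 ✓ — fails.
F3 (15 nt, A=4 T=4 G=3 C=4): GC 7/15 = 46.7% ✓; 3' end CGA has 2 G/C ✓; longest run = 2 ✓ — passes.
F4 (19 nt, A=9 T=4 G=3 C=3): GC 6/19 = 31.6%, outside 37.3–65.7% ✗; 3' end ATT has 0 G/C, need ≥2 ✗; longest run = 3 ✓ — fails.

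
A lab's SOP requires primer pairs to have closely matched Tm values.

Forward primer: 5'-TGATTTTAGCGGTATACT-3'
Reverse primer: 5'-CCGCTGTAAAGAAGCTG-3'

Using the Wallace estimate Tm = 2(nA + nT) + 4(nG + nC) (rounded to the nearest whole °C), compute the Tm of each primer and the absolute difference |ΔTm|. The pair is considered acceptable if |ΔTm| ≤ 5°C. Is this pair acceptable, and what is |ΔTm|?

|ΔTm| = 4°C; the pair is acceptable.

Forward: A=4 T=8 G=4 C=2 → Tm = 2·12 + 4·6 = 48°C.
Reverse: A=5 T=3 G=5 C=4 → Tm = 2·8 + 4·9 = 52°C.
|ΔTm| = |48 − 52| = 4°C, ≤ 5°C.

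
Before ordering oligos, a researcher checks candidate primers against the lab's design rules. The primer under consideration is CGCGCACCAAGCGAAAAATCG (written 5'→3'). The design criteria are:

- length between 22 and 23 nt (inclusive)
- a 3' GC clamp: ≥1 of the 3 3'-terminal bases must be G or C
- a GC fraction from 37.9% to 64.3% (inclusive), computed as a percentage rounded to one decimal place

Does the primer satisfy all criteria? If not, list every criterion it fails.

Fails: length.

Base counts: A=8, T=1, G=5, C=7 (length 21).
length: length 21, outside 22–23 ✗
GC clamp: 3' end TCG has 2 G/C ✓
GC content: GC 12/21 = 57.1% ✓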